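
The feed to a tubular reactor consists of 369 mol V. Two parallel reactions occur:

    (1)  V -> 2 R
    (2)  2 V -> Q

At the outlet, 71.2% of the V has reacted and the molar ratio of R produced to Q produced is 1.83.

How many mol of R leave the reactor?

Conversion of V: V consumed = 0.712 × 369 = 262.7 mol = 1ξ₁ + 2ξ₂.
Selectivity: 2ξ₁ / (1ξ₂) = 1.83 → ξ₁ = 0.915 ξ₂.
Substitute: (1·0.915 + 2) ξ₂ = 262.7 → ξ₂ = 90.13 mol, ξ₁ = 82.47 mol.
Outlet amounts (n = n₀ + Σ ν·ξ):
  V: 369 − 1(82.47) − 2(90.13) = 106.3
  R: 0 + 2(82.47) = 164.9
  Q: 0 + 1(90.13) = 90.13

165 mol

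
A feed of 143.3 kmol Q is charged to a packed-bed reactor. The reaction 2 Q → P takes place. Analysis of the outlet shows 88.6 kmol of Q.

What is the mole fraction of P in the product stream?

For Q: n = n₀ − 2ξ → 88.6 = 143.3 − 2ξ, giving ξ = 27.35 kmol.
Outlet amounts (n = n₀ + ν ξ):
  Q: 143.3 − 2(27.35) = 88.6
  P: 0 + 1(27.35) = 27.35
Total out = 116 kmol; y_P = 27.35 / 116 = 0.2359.

0.236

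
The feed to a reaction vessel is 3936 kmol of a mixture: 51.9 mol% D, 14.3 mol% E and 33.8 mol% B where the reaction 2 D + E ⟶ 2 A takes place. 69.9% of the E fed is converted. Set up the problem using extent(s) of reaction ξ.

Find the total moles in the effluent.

E reacted = 0.699 × 562.8 = 393.4 kmol; ν_E = −1, so ξ = 393.4/1 = 393.4 kmol.
Outlet amounts (n = n₀ + ν ξ):
  D: 2043 − 2(393.4) = 1256
  E: 562.8 − 1(393.4) = 169.4
  A: 0 + 2(393.4) = 786.9
  B: 1330 (inert)
Total out = 1256 + 169.4 + 786.9 + 1330 = 3543 kmol.

3540 kmol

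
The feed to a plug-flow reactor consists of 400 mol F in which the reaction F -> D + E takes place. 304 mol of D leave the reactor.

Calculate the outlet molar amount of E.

For D: n = n₀ + 1ξ → 304 = 0 + 1ξ, giving ξ = 304 mol.
Outlet amounts (n = n₀ + ν ξ):
  F: 400 − 1(304) = 96
  D: 0 + 1(304) = 304
  E: 0 + 1(304) = 304

304 mol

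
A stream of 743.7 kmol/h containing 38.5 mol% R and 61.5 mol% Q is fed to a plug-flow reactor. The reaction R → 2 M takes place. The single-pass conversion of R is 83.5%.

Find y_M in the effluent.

0.487

R reacted = 0.835 × 286.3 = 239.1 kmol/h; ν_R = −1, so ξ = 239.1/1 = 239.1 kmol/h.
Outlet amounts (n = n₀ + ν ξ):
  R: 286.3 − 1(239.1) = 47.24
  M: 0 + 2(239.1) = 478.2
  Q: 457.4 (inert)
Total out = 982.8 kmol/h; y_M = 478.2 / 982.8 = 0.4865.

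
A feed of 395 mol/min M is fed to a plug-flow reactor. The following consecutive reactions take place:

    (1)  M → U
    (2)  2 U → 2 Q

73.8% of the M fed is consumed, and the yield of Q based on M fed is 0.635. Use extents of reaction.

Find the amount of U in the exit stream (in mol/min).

40.7 mol/min

Conversion of M: M consumed = 1ξ₁ = 0.738 × 395 → ξ₁ = 291.5 mol/min.
Yield of Q: 2ξ₂ / 395 = 0.635 → ξ₂ = 125.4 mol/min.
Outlet amounts (n = n₀ + Σ ν·ξ):
  M: 395 − 1(291.5) = 103.5
  U: 0 + 1(291.5) − 2(125.4) = 40.68
  Q: 0 + 2(125.4) = 250.8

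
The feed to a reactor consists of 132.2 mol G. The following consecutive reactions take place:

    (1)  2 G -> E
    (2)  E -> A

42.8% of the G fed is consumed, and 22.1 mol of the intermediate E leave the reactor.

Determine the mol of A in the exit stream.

6.19 mol

Conversion of G: G consumed = 2ξ₁ = 0.428 × 132.2 → ξ₁ = 28.29 mol.
E balance: n_E = 0 + 1ξ₁ − 1ξ₂ = 22.1 → ξ₂ = (1·28.29 − 22.1)/1 = 6.191 mol.
Outlet amounts (n = n₀ + Σ ν·ξ):
  G: 132.2 − 2(28.29) = 75.62
  E: 0 + 1(28.29) − 1(6.191) = 22.1
  A: 0 + 1(6.191) = 6.191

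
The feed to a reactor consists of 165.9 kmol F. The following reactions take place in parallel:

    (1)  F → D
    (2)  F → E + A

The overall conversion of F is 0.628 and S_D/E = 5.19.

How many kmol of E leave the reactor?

Conversion of F: F consumed = 0.628 × 165.9 = 104.2 kmol = 1ξ₁ + 1ξ₂.
Selectivity: 1ξ₁ / (1ξ₂) = 5.19 → ξ₁ = 5.19 ξ₂.
Substitute: (1·5.19 + 1) ξ₂ = 104.2 → ξ₂ = 16.83 kmol, ξ₁ = 87.35 kmol.
Outlet amounts (n = n₀ + Σ ν·ξ):
  F: 165.9 − 1(87.35) − 1(16.83) = 61.71
  D: 0 + 1(87.35) = 87.35
  E: 0 + 1(16.83) = 16.83
  A: 0 + 1(16.83) = 16.83

16.8 kmol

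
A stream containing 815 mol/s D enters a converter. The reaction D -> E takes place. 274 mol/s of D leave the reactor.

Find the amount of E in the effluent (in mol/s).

541 mol/s

For D: n = n₀ − 1ξ → 274 = 815 − 1ξ, giving ξ = 541 mol/s.
Outlet amounts (n = n₀ + ν ξ):
  D: 815 − 1(541) = 274
  E: 0 + 1(541) = 541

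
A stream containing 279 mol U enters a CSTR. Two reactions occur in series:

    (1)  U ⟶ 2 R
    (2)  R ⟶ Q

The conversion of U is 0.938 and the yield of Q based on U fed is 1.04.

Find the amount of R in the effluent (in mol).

233 mol

Conversion of U: U consumed = 1ξ₁ = 0.938 × 279 → ξ₁ = 261.7 mol.
Yield of Q: 1ξ₂ / 279 = 1.04 → ξ₂ = 290.2 mol.
Outlet amounts (n = n₀ + Σ ν·ξ):
  U: 279 − 1(261.7) = 17.3
  R: 0 + 2(261.7) − 1(290.2) = 233.2
  Q: 0 + 1(290.2) = 290.2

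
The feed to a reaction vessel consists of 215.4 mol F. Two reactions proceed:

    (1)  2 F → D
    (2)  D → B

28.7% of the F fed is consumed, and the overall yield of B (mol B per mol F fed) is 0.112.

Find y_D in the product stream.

0.0368

Conversion of F: F consumed = 2ξ₁ = 0.287 × 215.4 → ξ₁ = 30.91 mol.
Yield of B: 1ξ₂ / 215.4 = 0.112 → ξ₂ = 24.12 mol.
Outlet amounts (n = n₀ + Σ ν·ξ):
  F: 215.4 − 2(30.91) = 153.6
  D: 0 + 1(30.91) − 1(24.12) = 6.785
  B: 0 + 1(24.12) = 24.12
Total out = 184.5 mol; y_D = 6.785 / 184.5 = 0.03678.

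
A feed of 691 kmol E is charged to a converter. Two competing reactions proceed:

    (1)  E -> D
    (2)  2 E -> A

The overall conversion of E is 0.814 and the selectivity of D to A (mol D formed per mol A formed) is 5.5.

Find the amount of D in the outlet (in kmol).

Conversion of E: E consumed = 0.814 × 691 = 562.5 kmol = 1ξ₁ + 2ξ₂.
Selectivity: 1ξ₁ / (1ξ₂) = 5.5 → ξ₁ = 5.5 ξ₂.
Substitute: (1·5.5 + 2) ξ₂ = 562.5 → ξ₂ = 75 kmol, ξ₁ = 412.5 kmol.
Outlet amounts (n = n₀ + Σ ν·ξ):
  E: 691 − 1(412.5) − 2(75) = 128.5
  D: 0 + 1(412.5) = 412.5
  A: 0 + 1(75) = 75

412 kmol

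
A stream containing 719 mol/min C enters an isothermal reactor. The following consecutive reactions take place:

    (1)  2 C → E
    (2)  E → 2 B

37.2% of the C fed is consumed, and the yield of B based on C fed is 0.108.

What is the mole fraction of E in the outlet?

Conversion of C: C consumed = 2ξ₁ = 0.372 × 719 → ξ₁ = 133.7 mol/min.
Yield of B: 2ξ₂ / 719 = 0.108 → ξ₂ = 38.83 mol/min.
Outlet amounts (n = n₀ + Σ ν·ξ):
  C: 719 − 2(133.7) = 451.5
  E: 0 + 1(133.7) − 1(38.83) = 94.91
  B: 0 + 2(38.83) = 77.65
Total out = 624.1 mol/min; y_E = 94.91 / 624.1 = 0.1521.

0.152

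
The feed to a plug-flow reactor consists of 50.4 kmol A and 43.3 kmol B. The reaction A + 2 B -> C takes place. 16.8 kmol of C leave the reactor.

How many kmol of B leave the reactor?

For C: n = n₀ + 1ξ → 16.8 = 0 + 1ξ, giving ξ = 16.8 kmol.
Outlet amounts (n = n₀ + ν ξ):
  A: 50.4 − 1(16.8) = 33.6
  B: 43.3 − 2(16.8) = 9.7
  C: 0 + 1(16.8) = 16.8

9.7 kmol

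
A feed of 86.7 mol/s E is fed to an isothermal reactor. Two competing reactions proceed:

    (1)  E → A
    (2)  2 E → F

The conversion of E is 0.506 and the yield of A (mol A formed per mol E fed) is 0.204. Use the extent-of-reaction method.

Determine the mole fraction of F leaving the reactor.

Yield of A: 1ξ₁ / 86.7 = 0.204 → ξ₁ = 17.69 mol/s.
Conversion of E: 1ξ₁ + 2ξ₂ = 0.506 × 86.7 = 43.87 → ξ₂ = 13.09 mol/s.
Outlet amounts (n = n₀ + Σ ν·ξ):
  E: 86.7 − 1(17.69) − 2(13.09) = 42.83
  A: 0 + 1(17.69) = 17.69
  F: 0 + 1(13.09) = 13.09
Total out = 73.61 mol/s; y_F = 13.09 / 73.61 = 0.1779.

0.178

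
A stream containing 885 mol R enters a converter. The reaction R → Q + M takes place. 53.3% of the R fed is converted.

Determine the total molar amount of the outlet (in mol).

1360 mol

R reacted = 0.533 × 885 = 471.7 mol; ν_R = −1, so ξ = 471.7/1 = 471.7 mol.
Outlet amounts (n = n₀ + ν ξ):
  R: 885 − 1(471.7) = 413.3
  Q: 0 + 1(471.7) = 471.7
  M: 0 + 1(471.7) = 471.7
Total out = 413.3 + 471.7 + 471.7 = 1357 mol.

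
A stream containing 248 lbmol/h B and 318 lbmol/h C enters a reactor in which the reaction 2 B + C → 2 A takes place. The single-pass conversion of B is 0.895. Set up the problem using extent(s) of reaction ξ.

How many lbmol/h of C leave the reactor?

207 lbmol/h

B reacted = 0.895 × 248 = 222 lbmol/h; ν_B = −2, so ξ = 222/2 = 111 lbmol/h.
Outlet amounts (n = n₀ + ν ξ):
  B: 248 − 2(111) = 26.04
  C: 318 − 1(111) = 207
  A: 0 + 2(111) = 222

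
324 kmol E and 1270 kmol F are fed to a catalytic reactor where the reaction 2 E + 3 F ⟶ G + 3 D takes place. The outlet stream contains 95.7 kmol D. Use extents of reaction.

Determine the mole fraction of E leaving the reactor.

0.167

For D: n = n₀ + 3ξ → 95.7 = 0 + 3ξ, giving ξ = 31.9 kmol.
Outlet amounts (n = n₀ + ν ξ):
  E: 324 − 2(31.9) = 260.2
  F: 1270 − 3(31.9) = 1174
  G: 0 + 1(31.9) = 31.9
  D: 0 + 3(31.9) = 95.7
Total out = 1562 kmol; y_E = 260.2 / 1562 = 0.1666.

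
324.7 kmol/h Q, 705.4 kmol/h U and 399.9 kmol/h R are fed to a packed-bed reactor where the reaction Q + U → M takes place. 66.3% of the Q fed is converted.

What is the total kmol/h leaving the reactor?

1210 kmol/h

Q reacted = 0.663 × 324.7 = 215.3 kmol/h; ν_Q = −1, so ξ = 215.3/1 = 215.3 kmol/h.
Outlet amounts (n = n₀ + ν ξ):
  Q: 324.7 − 1(215.3) = 109.4
  U: 705.4 − 1(215.3) = 490.1
  M: 0 + 1(215.3) = 215.3
  R: 399.9 (inert)
Total out = 109.4 + 490.1 + 215.3 + 399.9 = 1215 kmol/h.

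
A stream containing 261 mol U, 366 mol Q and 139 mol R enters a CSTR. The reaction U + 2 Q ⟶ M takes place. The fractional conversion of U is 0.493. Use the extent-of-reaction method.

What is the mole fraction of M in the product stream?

U reacted = 0.493 × 261 = 128.7 mol; ν_U = −1, so ξ = 128.7/1 = 128.7 mol.
Outlet amounts (n = n₀ + ν ξ):
  U: 261 − 1(128.7) = 132.3
  Q: 366 − 2(128.7) = 108.7
  M: 0 + 1(128.7) = 128.7
  R: 139 (inert)
Total out = 508.7 mol; y_M = 128.7 / 508.7 = 0.253.

0.253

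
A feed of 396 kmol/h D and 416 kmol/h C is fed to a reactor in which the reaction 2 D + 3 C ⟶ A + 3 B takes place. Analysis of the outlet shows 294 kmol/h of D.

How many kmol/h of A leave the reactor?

51 kmol/h

For D: n = n₀ − 2ξ → 294 = 396 − 2ξ, giving ξ = 51 kmol/h.
Outlet amounts (n = n₀ + ν ξ):
  D: 396 − 2(51) = 294
  C: 416 − 3(51) = 263
  A: 0 + 1(51) = 51
  B: 0 + 3(51) = 153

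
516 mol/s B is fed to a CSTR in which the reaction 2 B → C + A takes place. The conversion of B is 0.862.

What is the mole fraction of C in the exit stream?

0.431

B reacted = 0.862 × 516 = 444.8 mol/s; ν_B = −2, so ξ = 444.8/2 = 222.4 mol/s.
Outlet amounts (n = n₀ + ν ξ):
  B: 516 − 2(222.4) = 71.21
  C: 0 + 1(222.4) = 222.4
  A: 0 + 1(222.4) = 222.4
Total out = 516 mol/s; y_C = 222.4 / 516 = 0.431.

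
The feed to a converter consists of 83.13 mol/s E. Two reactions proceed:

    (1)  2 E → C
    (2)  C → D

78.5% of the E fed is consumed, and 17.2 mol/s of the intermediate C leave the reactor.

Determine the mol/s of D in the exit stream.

15.4 mol/s

Conversion of E: E consumed = 2ξ₁ = 0.785 × 83.13 → ξ₁ = 32.63 mol/s.
C balance: n_C = 0 + 1ξ₁ − 1ξ₂ = 17.2 → ξ₂ = (1·32.63 − 17.2)/1 = 15.43 mol/s.
Outlet amounts (n = n₀ + Σ ν·ξ):
  E: 83.13 − 2(32.63) = 17.87
  C: 0 + 1(32.63) − 1(15.43) = 17.2
  D: 0 + 1(15.43) = 15.43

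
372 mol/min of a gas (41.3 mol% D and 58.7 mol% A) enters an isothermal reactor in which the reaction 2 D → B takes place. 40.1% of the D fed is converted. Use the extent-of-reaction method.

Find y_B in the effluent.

0.0903

D reacted = 0.401 × 153.6 = 61.61 mol/min; ν_D = −2, so ξ = 61.61/2 = 30.8 mol/min.
Outlet amounts (n = n₀ + ν ξ):
  D: 153.6 − 2(30.8) = 92.03
  B: 0 + 1(30.8) = 30.8
  A: 218.4 (inert)
Total out = 341.2 mol/min; y_B = 30.8 / 341.2 = 0.09028.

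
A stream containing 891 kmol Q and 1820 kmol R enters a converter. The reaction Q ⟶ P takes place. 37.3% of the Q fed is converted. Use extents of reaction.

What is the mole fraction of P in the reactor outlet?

Q reacted = 0.373 × 891 = 332.3 kmol; ν_Q = −1, so ξ = 332.3/1 = 332.3 kmol.
Outlet amounts (n = n₀ + ν ξ):
  Q: 891 − 1(332.3) = 558.7
  P: 0 + 1(332.3) = 332.3
  R: 1820 (inert)
Total out = 2711 kmol; y_P = 332.3 / 2711 = 0.1226.

0.123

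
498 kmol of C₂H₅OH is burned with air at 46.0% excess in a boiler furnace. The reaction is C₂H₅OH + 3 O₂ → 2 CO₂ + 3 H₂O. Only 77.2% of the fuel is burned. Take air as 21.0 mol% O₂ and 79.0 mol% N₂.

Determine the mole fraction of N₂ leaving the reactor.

Stoichiometric O₂ = 3 × 498 = 1494 kmol; O₂ fed = 1494 × 1.460 = 2181 kmol.
N₂ fed = 2181 × 79/21 = 8206 kmol.
Fuel reacted = 0.772 × 498 → ξ = 384.5 kmol.
Outlet (n = n₀ + ν ξ):
  C₂H₅OH: 498 − 1(384.5) = 113.5
  O₂: 2181 − 3(384.5) = 1028
  N₂: 8206 (inert)
  CO₂: 0 + 2(384.5) = 768.9
  H₂O: 0 + 3(384.5) = 1153
Total out = 11270 kmol; y_N₂ = 8206 / 11270 = 0.7281.

0.728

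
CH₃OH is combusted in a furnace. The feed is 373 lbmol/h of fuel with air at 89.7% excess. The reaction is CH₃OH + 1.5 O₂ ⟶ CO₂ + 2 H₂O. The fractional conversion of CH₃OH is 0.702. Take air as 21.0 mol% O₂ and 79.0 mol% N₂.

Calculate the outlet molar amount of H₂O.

524 lbmol/h

Stoichiometric O₂ = 1.5 × 373 = 559.5 lbmol/h; O₂ fed = 559.5 × 1.897 = 1061 lbmol/h.
N₂ fed = 1061 × 79/21 = 3993 lbmol/h.
Fuel reacted = 0.702 × 373 → ξ = 261.8 lbmol/h.
Outlet (n = n₀ + ν ξ):
  CH₃OH: 373 − 1(261.8) = 111.2
  O₂: 1061 − 1.5(261.8) = 668.6
  N₂: 3993 (inert)
  CO₂: 0 + 1(261.8) = 261.8
  H₂O: 0 + 2(261.8) = 523.7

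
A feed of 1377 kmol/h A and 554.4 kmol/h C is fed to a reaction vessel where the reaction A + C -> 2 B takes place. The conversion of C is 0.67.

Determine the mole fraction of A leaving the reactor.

0.521

C reacted = 0.67 × 554.4 = 371.4 kmol/h; ν_C = −1, so ξ = 371.4/1 = 371.4 kmol/h.
Outlet amounts (n = n₀ + ν ξ):
  A: 1377 − 1(371.4) = 1006
  C: 554.4 − 1(371.4) = 183
  B: 0 + 2(371.4) = 742.9
Total out = 1931 kmol/h; y_A = 1006 / 1931 = 0.5206.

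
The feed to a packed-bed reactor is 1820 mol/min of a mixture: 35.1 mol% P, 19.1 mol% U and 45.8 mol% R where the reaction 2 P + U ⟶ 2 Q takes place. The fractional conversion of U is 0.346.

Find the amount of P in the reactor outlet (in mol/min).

398 mol/min

U reacted = 0.346 × 347.6 = 120.3 mol/min; ν_U = −1, so ξ = 120.3/1 = 120.3 mol/min.
Outlet amounts (n = n₀ + ν ξ):
  P: 638.8 − 2(120.3) = 398.3
  U: 347.6 − 1(120.3) = 227.3
  Q: 0 + 2(120.3) = 240.6
  R: 833.6 (inert)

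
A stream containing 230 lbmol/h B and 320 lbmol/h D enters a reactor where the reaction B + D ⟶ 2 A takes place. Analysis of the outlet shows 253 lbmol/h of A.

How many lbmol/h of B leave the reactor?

104 lbmol/h

For A: n = n₀ + 2ξ → 253 = 0 + 2ξ, giving ξ = 126.5 lbmol/h.
Outlet amounts (n = n₀ + ν ξ):
  B: 230 − 1(126.5) = 103.5
  D: 320 − 1(126.5) = 193.5
  A: 0 + 2(126.5) = 253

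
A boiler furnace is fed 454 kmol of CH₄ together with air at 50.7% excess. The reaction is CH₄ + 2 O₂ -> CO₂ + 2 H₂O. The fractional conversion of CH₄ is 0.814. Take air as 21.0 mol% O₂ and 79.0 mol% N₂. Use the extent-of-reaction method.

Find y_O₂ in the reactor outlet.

0.0903

Stoichiometric O₂ = 2 × 454 = 908 kmol; O₂ fed = 908 × 1.507 = 1368 kmol.
N₂ fed = 1368 × 79/21 = 5148 kmol.
Fuel reacted = 0.814 × 454 → ξ = 369.6 kmol.
Outlet (n = n₀ + ν ξ):
  CH₄: 454 − 1(369.6) = 84.44
  O₂: 1368 − 2(369.6) = 629.2
  N₂: 5148 (inert)
  CO₂: 0 + 1(369.6) = 369.6
  H₂O: 0 + 2(369.6) = 739.1
Total out = 6970 kmol; y_O₂ = 629.2 / 6970 = 0.09028.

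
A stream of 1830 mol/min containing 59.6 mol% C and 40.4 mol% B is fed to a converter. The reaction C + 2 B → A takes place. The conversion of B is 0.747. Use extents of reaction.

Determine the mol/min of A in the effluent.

B reacted = 0.747 × 739.3 = 552.3 mol/min; ν_B = −2, so ξ = 552.3/2 = 276.1 mol/min.
Outlet amounts (n = n₀ + ν ξ):
  C: 1091 − 1(276.1) = 814.5
  B: 739.3 − 2(276.1) = 187
  A: 0 + 1(276.1) = 276.1

276 mol/min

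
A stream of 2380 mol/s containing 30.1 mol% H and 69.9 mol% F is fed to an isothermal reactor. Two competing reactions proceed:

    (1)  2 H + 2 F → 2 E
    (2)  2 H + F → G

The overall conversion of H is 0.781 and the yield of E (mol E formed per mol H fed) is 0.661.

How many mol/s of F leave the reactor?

1150 mol/s

Yield of E: 2ξ₁ / 716.4 = 0.661 → ξ₁ = 236.8 mol/s.
Conversion of H: 2ξ₁ + 2ξ₂ = 0.781 × 716.4 = 559.5 → ξ₂ = 42.98 mol/s.
Outlet amounts (n = n₀ + Σ ν·ξ):
  H: 716.4 − 2(236.8) − 2(42.98) = 156.9
  F: 1664 − 2(236.8) − 1(42.98) = 1147
  E: 0 + 2(236.8) = 473.5
  G: 0 + 1(42.98) = 42.98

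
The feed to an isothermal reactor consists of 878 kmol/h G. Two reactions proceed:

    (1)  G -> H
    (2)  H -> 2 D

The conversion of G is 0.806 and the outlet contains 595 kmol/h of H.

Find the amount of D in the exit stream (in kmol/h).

Conversion of G: G consumed = 1ξ₁ = 0.806 × 878 → ξ₁ = 707.7 kmol/h.
H balance: n_H = 0 + 1ξ₁ − 1ξ₂ = 595 → ξ₂ = (1·707.7 − 595)/1 = 112.7 kmol/h.
Outlet amounts (n = n₀ + Σ ν·ξ):
  G: 878 − 1(707.7) = 170.3
  H: 0 + 1(707.7) − 1(112.7) = 595
  D: 0 + 2(112.7) = 225.3

225 kmol/h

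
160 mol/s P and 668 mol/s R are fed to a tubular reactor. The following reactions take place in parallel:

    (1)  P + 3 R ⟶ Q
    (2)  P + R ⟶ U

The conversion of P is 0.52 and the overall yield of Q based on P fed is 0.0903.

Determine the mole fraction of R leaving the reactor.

Yield of Q: 1ξ₁ / 160 = 0.0903 → ξ₁ = 14.45 mol/s.
Conversion of P: 1ξ₁ + 1ξ₂ = 0.52 × 160 = 83.2 → ξ₂ = 68.75 mol/s.
Outlet amounts (n = n₀ + Σ ν·ξ):
  P: 160 − 1(14.45) − 1(68.75) = 76.8
  R: 668 − 3(14.45) − 1(68.75) = 555.9
  Q: 0 + 1(14.45) = 14.45
  U: 0 + 1(68.75) = 68.75
Total out = 715.9 mol/s; y_R = 555.9 / 715.9 = 0.7765.

0.777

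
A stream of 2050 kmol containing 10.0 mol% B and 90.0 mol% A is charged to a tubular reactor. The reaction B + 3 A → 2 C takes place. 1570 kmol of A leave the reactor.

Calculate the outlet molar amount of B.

113 kmol

For A: n = n₀ − 3ξ → 1570 = 1845 − 3ξ, giving ξ = 91.67 kmol.
Outlet amounts (n = n₀ + ν ξ):
  B: 205 − 1(91.67) = 113.3
  A: 1845 − 3(91.67) = 1570
  C: 0 + 2(91.67) = 183.3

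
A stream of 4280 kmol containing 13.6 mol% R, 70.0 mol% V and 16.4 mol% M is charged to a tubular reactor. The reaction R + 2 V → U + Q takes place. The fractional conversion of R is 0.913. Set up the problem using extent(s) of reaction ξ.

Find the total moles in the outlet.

R reacted = 0.913 × 582.1 = 531.4 kmol; ν_R = −1, so ξ = 531.4/1 = 531.4 kmol.
Outlet amounts (n = n₀ + ν ξ):
  R: 582.1 − 1(531.4) = 50.64
  V: 2996 − 2(531.4) = 1933
  U: 0 + 1(531.4) = 531.4
  Q: 0 + 1(531.4) = 531.4
  M: 701.9 (inert)
Total out = 50.64 + 1933 + 531.4 + 531.4 + 701.9 = 3749 kmol.

3750 kmol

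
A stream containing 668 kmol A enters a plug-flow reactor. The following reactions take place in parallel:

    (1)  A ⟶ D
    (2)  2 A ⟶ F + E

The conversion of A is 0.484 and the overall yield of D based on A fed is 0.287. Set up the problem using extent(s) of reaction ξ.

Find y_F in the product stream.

0.0985

Yield of D: 1ξ₁ / 668 = 0.287 → ξ₁ = 191.7 kmol.
Conversion of A: 1ξ₁ + 2ξ₂ = 0.484 × 668 = 323.3 → ξ₂ = 65.8 kmol.
Outlet amounts (n = n₀ + Σ ν·ξ):
  A: 668 − 1(191.7) − 2(65.8) = 344.7
  D: 0 + 1(191.7) = 191.7
  F: 0 + 1(65.8) = 65.8
  E: 0 + 1(65.8) = 65.8
Total out = 668 kmol; y_F = 65.8 / 668 = 0.0985.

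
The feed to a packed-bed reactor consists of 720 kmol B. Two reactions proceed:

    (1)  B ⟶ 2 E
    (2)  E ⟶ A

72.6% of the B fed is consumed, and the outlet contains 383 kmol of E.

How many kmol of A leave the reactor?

662 kmol

Conversion of B: B consumed = 1ξ₁ = 0.726 × 720 → ξ₁ = 522.7 kmol.
E balance: n_E = 0 + 2ξ₁ − 1ξ₂ = 383 → ξ₂ = (2·522.7 − 383)/1 = 662.4 kmol.
Outlet amounts (n = n₀ + Σ ν·ξ):
  B: 720 − 1(522.7) = 197.3
  E: 0 + 2(522.7) − 1(662.4) = 383
  A: 0 + 1(662.4) = 662.4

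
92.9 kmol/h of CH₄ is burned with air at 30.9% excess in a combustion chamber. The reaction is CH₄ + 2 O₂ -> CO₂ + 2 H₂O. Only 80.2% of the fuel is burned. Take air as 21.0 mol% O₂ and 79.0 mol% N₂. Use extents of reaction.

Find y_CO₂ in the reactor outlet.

Stoichiometric O₂ = 2 × 92.9 = 185.8 kmol/h; O₂ fed = 185.8 × 1.309 = 243.2 kmol/h.
N₂ fed = 243.2 × 79/21 = 914.9 kmol/h.
Fuel reacted = 0.802 × 92.9 → ξ = 74.51 kmol/h.
Outlet (n = n₀ + ν ξ):
  CH₄: 92.9 − 1(74.51) = 18.39
  O₂: 243.2 − 2(74.51) = 94.2
  N₂: 914.9 (inert)
  CO₂: 0 + 1(74.51) = 74.51
  H₂O: 0 + 2(74.51) = 149
Total out = 1251 kmol/h; y_CO₂ = 74.51 / 1251 = 0.05955.

0.0596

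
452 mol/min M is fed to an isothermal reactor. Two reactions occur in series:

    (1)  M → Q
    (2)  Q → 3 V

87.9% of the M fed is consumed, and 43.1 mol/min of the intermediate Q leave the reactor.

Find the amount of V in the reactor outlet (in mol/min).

Conversion of M: M consumed = 1ξ₁ = 0.879 × 452 → ξ₁ = 397.3 mol/min.
Q balance: n_Q = 0 + 1ξ₁ − 1ξ₂ = 43.1 → ξ₂ = (1·397.3 − 43.1)/1 = 354.2 mol/min.
Outlet amounts (n = n₀ + Σ ν·ξ):
  M: 452 − 1(397.3) = 54.69
  Q: 0 + 1(397.3) − 1(354.2) = 43.1
  V: 0 + 3(354.2) = 1063

1060 mol/min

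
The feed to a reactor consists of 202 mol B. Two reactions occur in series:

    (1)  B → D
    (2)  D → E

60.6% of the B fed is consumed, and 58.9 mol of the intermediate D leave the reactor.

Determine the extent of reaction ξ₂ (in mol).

Conversion of B: B consumed = 1ξ₁ = 0.606 × 202 → ξ₁ = 122.4 mol.
D balance: n_D = 0 + 1ξ₁ − 1ξ₂ = 58.9 → ξ₂ = (1·122.4 − 58.9)/1 = 63.51 mol.
Outlet amounts (n = n₀ + Σ ν·ξ):
  B: 202 − 1(122.4) = 79.59
  D: 0 + 1(122.4) − 1(63.51) = 58.9
  E: 0 + 1(63.51) = 63.51

ξ₂ = 63.5 mol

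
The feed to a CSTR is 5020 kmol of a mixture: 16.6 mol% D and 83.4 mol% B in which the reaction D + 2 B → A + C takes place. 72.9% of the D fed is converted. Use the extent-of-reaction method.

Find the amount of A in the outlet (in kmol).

607 kmol

D reacted = 0.729 × 833.3 = 607.5 kmol; ν_D = −1, so ξ = 607.5/1 = 607.5 kmol.
Outlet amounts (n = n₀ + ν ξ):
  D: 833.3 − 1(607.5) = 225.8
  B: 4187 − 2(607.5) = 2972
  A: 0 + 1(607.5) = 607.5
  C: 0 + 1(607.5) = 607.5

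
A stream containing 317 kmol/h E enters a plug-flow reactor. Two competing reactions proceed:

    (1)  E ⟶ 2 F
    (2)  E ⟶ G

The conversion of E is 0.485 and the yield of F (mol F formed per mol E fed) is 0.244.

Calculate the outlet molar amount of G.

Yield of F: 2ξ₁ / 317 = 0.244 → ξ₁ = 38.67 kmol/h.
Conversion of E: 1ξ₁ + 1ξ₂ = 0.485 × 317 = 153.7 → ξ₂ = 115.1 kmol/h.
Outlet amounts (n = n₀ + Σ ν·ξ):
  E: 317 − 1(38.67) − 1(115.1) = 163.3
  F: 0 + 2(38.67) = 77.35
  G: 0 + 1(115.1) = 115.1

115 kmol/h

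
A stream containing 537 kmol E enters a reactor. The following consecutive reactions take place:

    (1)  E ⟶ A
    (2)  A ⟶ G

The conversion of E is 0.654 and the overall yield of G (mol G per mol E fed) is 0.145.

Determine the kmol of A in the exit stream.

273 kmol

Conversion of E: E consumed = 1ξ₁ = 0.654 × 537 → ξ₁ = 351.2 kmol.
Yield of G: 1ξ₂ / 537 = 0.145 → ξ₂ = 77.86 kmol.
Outlet amounts (n = n₀ + Σ ν·ξ):
  E: 537 − 1(351.2) = 185.8
  A: 0 + 1(351.2) − 1(77.86) = 273.3
  G: 0 + 1(77.86) = 77.86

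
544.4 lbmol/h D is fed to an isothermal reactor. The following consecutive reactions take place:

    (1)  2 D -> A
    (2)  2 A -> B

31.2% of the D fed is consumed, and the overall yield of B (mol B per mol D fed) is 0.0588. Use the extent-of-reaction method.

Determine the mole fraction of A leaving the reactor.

0.0489

Conversion of D: D consumed = 2ξ₁ = 0.312 × 544.4 → ξ₁ = 84.93 lbmol/h.
Yield of B: 1ξ₂ / 544.4 = 0.0588 → ξ₂ = 32.01 lbmol/h.
Outlet amounts (n = n₀ + Σ ν·ξ):
  D: 544.4 − 2(84.93) = 374.5
  A: 0 + 1(84.93) − 2(32.01) = 20.9
  B: 0 + 1(32.01) = 32.01
Total out = 427.5 lbmol/h; y_A = 20.9 / 427.5 = 0.0489.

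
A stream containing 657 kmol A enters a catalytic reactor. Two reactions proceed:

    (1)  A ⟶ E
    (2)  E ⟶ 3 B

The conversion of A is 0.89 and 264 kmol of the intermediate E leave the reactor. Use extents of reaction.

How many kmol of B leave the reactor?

Conversion of A: A consumed = 1ξ₁ = 0.89 × 657 → ξ₁ = 584.7 kmol.
E balance: n_E = 0 + 1ξ₁ − 1ξ₂ = 264 → ξ₂ = (1·584.7 − 264)/1 = 320.7 kmol.
Outlet amounts (n = n₀ + Σ ν·ξ):
  A: 657 − 1(584.7) = 72.27
  E: 0 + 1(584.7) − 1(320.7) = 264
  B: 0 + 3(320.7) = 962.2

962 kmol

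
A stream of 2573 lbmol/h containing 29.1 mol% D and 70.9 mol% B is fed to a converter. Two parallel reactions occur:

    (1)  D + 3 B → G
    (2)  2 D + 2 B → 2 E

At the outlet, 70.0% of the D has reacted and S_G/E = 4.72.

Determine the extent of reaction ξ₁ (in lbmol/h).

ξ₁ = 432 lbmol/h

Conversion of D: D consumed = 0.7 × 748.7 = 524.1 lbmol/h = 1ξ₁ + 2ξ₂.
Selectivity: 1ξ₁ / (2ξ₂) = 4.72 → ξ₁ = 9.44 ξ₂.
Substitute: (1·9.44 + 2) ξ₂ = 524.1 → ξ₂ = 45.81 lbmol/h, ξ₁ = 432.5 lbmol/h.
Outlet amounts (n = n₀ + Σ ν·ξ):
  D: 748.7 − 1(432.5) − 2(45.81) = 224.6
  B: 1824 − 3(432.5) − 2(45.81) = 435.2
  G: 0 + 1(432.5) = 432.5
  E: 0 + 2(45.81) = 91.63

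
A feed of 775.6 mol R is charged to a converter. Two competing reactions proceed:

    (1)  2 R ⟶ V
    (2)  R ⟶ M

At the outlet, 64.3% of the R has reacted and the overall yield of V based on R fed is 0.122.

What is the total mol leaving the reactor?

681 mol

Yield of V: 1ξ₁ / 775.6 = 0.122 → ξ₁ = 94.62 mol.
Conversion of R: 2ξ₁ + 1ξ₂ = 0.643 × 775.6 = 498.7 → ξ₂ = 309.5 mol.
Outlet amounts (n = n₀ + Σ ν·ξ):
  R: 775.6 − 2(94.62) − 1(309.5) = 276.9
  V: 0 + 1(94.62) = 94.62
  M: 0 + 1(309.5) = 309.5
Total out = 276.9 + 94.62 + 309.5 = 681 mol.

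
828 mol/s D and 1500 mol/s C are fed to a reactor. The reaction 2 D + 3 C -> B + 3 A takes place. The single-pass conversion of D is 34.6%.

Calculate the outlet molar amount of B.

143 mol/s

D reacted = 0.346 × 828 = 286.5 mol/s; ν_D = −2, so ξ = 286.5/2 = 143.2 mol/s.
Outlet amounts (n = n₀ + ν ξ):
  D: 828 − 2(143.2) = 541.5
  C: 1500 − 3(143.2) = 1070
  B: 0 + 1(143.2) = 143.2
  A: 0 + 3(143.2) = 429.7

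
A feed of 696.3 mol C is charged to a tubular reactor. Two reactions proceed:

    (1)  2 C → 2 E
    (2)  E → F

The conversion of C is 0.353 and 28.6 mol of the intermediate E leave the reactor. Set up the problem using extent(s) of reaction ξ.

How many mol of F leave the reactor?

Conversion of C: C consumed = 2ξ₁ = 0.353 × 696.3 → ξ₁ = 122.9 mol.
E balance: n_E = 0 + 2ξ₁ − 1ξ₂ = 28.6 → ξ₂ = (2·122.9 − 28.6)/1 = 217.2 mol.
Outlet amounts (n = n₀ + Σ ν·ξ):
  C: 696.3 − 2(122.9) = 450.5
  E: 0 + 2(122.9) − 1(217.2) = 28.6
  F: 0 + 1(217.2) = 217.2

217 mol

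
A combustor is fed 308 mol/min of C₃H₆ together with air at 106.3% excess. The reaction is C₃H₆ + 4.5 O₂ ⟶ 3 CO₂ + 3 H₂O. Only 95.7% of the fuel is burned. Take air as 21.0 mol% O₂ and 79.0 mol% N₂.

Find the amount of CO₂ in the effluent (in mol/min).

884 mol/min

Stoichiometric O₂ = 4.5 × 308 = 1386 mol/min; O₂ fed = 1386 × 2.063 = 2859 mol/min.
N₂ fed = 2859 × 79/21 = 10760 mol/min.
Fuel reacted = 0.957 × 308 → ξ = 294.8 mol/min.
Outlet (n = n₀ + ν ξ):
  C₃H₆: 308 − 1(294.8) = 13.24
  O₂: 2859 − 4.5(294.8) = 1533
  N₂: 10760 (inert)
  CO₂: 0 + 3(294.8) = 884.3
  H₂O: 0 + 3(294.8) = 884.3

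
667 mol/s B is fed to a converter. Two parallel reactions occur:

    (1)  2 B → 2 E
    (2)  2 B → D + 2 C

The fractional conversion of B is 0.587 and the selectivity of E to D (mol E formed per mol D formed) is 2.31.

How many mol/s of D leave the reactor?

Conversion of B: B consumed = 0.587 × 667 = 391.5 mol/s = 2ξ₁ + 2ξ₂.
Selectivity: 2ξ₁ / (1ξ₂) = 2.31 → ξ₁ = 1.155 ξ₂.
Substitute: (2·1.155 + 2) ξ₂ = 391.5 → ξ₂ = 90.84 mol/s, ξ₁ = 104.9 mol/s.
Outlet amounts (n = n₀ + Σ ν·ξ):
  B: 667 − 2(104.9) − 2(90.84) = 275.5
  E: 0 + 2(104.9) = 209.8
  D: 0 + 1(90.84) = 90.84
  C: 0 + 2(90.84) = 181.7

90.8 mol/s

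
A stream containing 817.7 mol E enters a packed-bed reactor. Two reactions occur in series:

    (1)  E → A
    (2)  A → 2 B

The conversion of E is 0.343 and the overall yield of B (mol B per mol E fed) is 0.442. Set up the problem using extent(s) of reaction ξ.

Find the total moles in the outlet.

998 mol

Conversion of E: E consumed = 1ξ₁ = 0.343 × 817.7 → ξ₁ = 280.5 mol.
Yield of B: 2ξ₂ / 817.7 = 0.442 → ξ₂ = 180.7 mol.
Outlet amounts (n = n₀ + Σ ν·ξ):
  E: 817.7 − 1(280.5) = 537.2
  A: 0 + 1(280.5) − 1(180.7) = 99.76
  B: 0 + 2(180.7) = 361.4
Total out = 537.2 + 99.76 + 361.4 = 998.4 mol.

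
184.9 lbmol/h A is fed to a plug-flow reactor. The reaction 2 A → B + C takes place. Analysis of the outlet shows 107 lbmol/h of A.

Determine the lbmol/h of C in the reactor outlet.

For A: n = n₀ − 2ξ → 107 = 184.9 − 2ξ, giving ξ = 38.95 lbmol/h.
Outlet amounts (n = n₀ + ν ξ):
  A: 184.9 − 2(38.95) = 107
  B: 0 + 1(38.95) = 38.95
  C: 0 + 1(38.95) = 38.95

39 lbmol/h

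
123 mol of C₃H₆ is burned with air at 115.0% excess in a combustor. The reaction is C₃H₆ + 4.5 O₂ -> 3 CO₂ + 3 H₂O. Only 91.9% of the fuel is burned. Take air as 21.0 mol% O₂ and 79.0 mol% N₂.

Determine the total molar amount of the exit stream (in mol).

Stoichiometric O₂ = 4.5 × 123 = 553.5 mol; O₂ fed = 553.5 × 2.150 = 1190 mol.
N₂ fed = 1190 × 79/21 = 4477 mol.
Fuel reacted = 0.919 × 123 → ξ = 113 mol.
Outlet (n = n₀ + ν ξ):
  C₃H₆: 123 − 1(113) = 9.963
  O₂: 1190 − 4.5(113) = 681.4
  N₂: 4477 (inert)
  CO₂: 0 + 3(113) = 339.1
  H₂O: 0 + 3(113) = 339.1
Total out = 9.963 + 681.4 + 4477 + 339.1 + 339.1 = 5846 mol.

5850 mol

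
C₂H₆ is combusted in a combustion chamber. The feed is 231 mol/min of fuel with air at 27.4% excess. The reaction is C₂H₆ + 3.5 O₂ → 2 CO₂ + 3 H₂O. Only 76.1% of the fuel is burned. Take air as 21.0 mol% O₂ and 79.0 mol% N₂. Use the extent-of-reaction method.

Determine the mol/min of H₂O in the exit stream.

527 mol/min

Stoichiometric O₂ = 3.5 × 231 = 808.5 mol/min; O₂ fed = 808.5 × 1.274 = 1030 mol/min.
N₂ fed = 1030 × 79/21 = 3875 mol/min.
Fuel reacted = 0.761 × 231 → ξ = 175.8 mol/min.
Outlet (n = n₀ + ν ξ):
  C₂H₆: 231 − 1(175.8) = 55.21
  O₂: 1030 − 3.5(175.8) = 414.8
  N₂: 3875 (inert)
  CO₂: 0 + 2(175.8) = 351.6
  H₂O: 0 + 3(175.8) = 527.4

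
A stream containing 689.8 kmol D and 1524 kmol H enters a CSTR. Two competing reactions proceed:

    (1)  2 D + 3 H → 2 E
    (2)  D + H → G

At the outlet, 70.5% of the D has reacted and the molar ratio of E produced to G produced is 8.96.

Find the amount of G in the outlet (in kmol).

48.8 kmol

Conversion of D: D consumed = 0.705 × 689.8 = 486.3 kmol = 2ξ₁ + 1ξ₂.
Selectivity: 2ξ₁ / (1ξ₂) = 8.96 → ξ₁ = 4.48 ξ₂.
Substitute: (2·4.48 + 1) ξ₂ = 486.3 → ξ₂ = 48.83 kmol, ξ₁ = 218.7 kmol.
Outlet amounts (n = n₀ + Σ ν·ξ):
  D: 689.8 − 2(218.7) − 1(48.83) = 203.5
  H: 1524 − 3(218.7) − 1(48.83) = 818.9
  E: 0 + 2(218.7) = 437.5
  G: 0 + 1(48.83) = 48.83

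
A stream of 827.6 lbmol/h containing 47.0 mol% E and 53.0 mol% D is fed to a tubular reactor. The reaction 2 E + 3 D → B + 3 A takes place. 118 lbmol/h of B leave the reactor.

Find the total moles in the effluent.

For B: n = n₀ + 1ξ → 118 = 0 + 1ξ, giving ξ = 118 lbmol/h.
Outlet amounts (n = n₀ + ν ξ):
  E: 389 − 2(118) = 153
  D: 438.6 − 3(118) = 84.63
  B: 0 + 1(118) = 118
  A: 0 + 3(118) = 354
Total out = 153 + 84.63 + 118 + 354 = 709.6 lbmol/h.

710 lbmol/h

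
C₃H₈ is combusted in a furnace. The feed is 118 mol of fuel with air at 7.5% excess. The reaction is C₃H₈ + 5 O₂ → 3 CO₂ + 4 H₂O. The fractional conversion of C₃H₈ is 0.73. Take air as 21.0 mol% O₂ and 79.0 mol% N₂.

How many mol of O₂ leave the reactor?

204 mol

Stoichiometric O₂ = 5 × 118 = 590 mol; O₂ fed = 590 × 1.075 = 634.2 mol.
N₂ fed = 634.2 × 79/21 = 2386 mol.
Fuel reacted = 0.73 × 118 → ξ = 86.14 mol.
Outlet (n = n₀ + ν ξ):
  C₃H₈: 118 − 1(86.14) = 31.86
  O₂: 634.2 − 5(86.14) = 203.6
  N₂: 2386 (inert)
  CO₂: 0 + 3(86.14) = 258.4
  H₂O: 0 + 4(86.14) = 344.6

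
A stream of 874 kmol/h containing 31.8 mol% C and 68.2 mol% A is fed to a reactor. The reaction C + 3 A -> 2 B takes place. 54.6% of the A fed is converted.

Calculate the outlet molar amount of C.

A reacted = 0.546 × 596.1 = 325.5 kmol/h; ν_A = −3, so ξ = 325.5/3 = 108.5 kmol/h.
Outlet amounts (n = n₀ + ν ξ):
  C: 277.9 − 1(108.5) = 169.4
  A: 596.1 − 3(108.5) = 270.6
  B: 0 + 2(108.5) = 217

169 kmol/h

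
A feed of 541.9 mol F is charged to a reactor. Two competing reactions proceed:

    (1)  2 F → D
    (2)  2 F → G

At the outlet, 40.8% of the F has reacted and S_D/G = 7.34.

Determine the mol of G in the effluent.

13.3 mol

Conversion of F: F consumed = 0.408 × 541.9 = 221.1 mol = 2ξ₁ + 2ξ₂.
Selectivity: 1ξ₁ / (1ξ₂) = 7.34 → ξ₁ = 7.34 ξ₂.
Substitute: (2·7.34 + 2) ξ₂ = 221.1 → ξ₂ = 13.26 mol, ξ₁ = 97.29 mol.
Outlet amounts (n = n₀ + Σ ν·ξ):
  F: 541.9 − 2(97.29) − 2(13.26) = 320.8
  D: 0 + 1(97.29) = 97.29
  G: 0 + 1(13.26) = 13.26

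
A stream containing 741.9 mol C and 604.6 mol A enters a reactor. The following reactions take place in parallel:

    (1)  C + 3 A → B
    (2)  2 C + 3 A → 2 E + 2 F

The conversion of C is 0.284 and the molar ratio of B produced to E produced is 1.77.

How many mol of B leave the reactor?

Conversion of C: C consumed = 0.284 × 741.9 = 210.7 mol = 1ξ₁ + 2ξ₂.
Selectivity: 1ξ₁ / (2ξ₂) = 1.77 → ξ₁ = 3.54 ξ₂.
Substitute: (1·3.54 + 2) ξ₂ = 210.7 → ξ₂ = 38.03 mol, ξ₁ = 134.6 mol.
Outlet amounts (n = n₀ + Σ ν·ξ):
  C: 741.9 − 1(134.6) − 2(38.03) = 531.2
  A: 604.6 − 3(134.6) − 3(38.03) = 86.6
  B: 0 + 1(134.6) = 134.6
  E: 0 + 2(38.03) = 76.06
  F: 0 + 2(38.03) = 76.06

135 mol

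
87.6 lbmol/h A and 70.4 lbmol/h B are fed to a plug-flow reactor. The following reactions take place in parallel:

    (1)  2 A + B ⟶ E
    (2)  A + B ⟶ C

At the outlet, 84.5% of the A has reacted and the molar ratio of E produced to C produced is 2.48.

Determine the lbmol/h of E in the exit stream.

30.8 lbmol/h

Conversion of A: A consumed = 0.845 × 87.6 = 74.02 lbmol/h = 2ξ₁ + 1ξ₂.
Selectivity: 1ξ₁ / (1ξ₂) = 2.48 → ξ₁ = 2.48 ξ₂.
Substitute: (2·2.48 + 1) ξ₂ = 74.02 → ξ₂ = 12.42 lbmol/h, ξ₁ = 30.8 lbmol/h.
Outlet amounts (n = n₀ + Σ ν·ξ):
  A: 87.6 − 2(30.8) − 1(12.42) = 13.58
  B: 70.4 − 1(30.8) − 1(12.42) = 27.18
  E: 0 + 1(30.8) = 30.8
  C: 0 + 1(12.42) = 12.42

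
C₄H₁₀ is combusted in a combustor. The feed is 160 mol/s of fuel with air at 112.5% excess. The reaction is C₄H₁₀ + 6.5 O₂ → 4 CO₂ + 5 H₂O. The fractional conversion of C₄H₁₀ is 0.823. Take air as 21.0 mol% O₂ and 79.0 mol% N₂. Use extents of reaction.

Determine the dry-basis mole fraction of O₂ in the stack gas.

0.132

Stoichiometric O₂ = 6.5 × 160 = 1040 mol/s; O₂ fed = 1040 × 2.125 = 2210 mol/s.
N₂ fed = 2210 × 79/21 = 8314 mol/s.
Fuel reacted = 0.823 × 160 → ξ = 131.7 mol/s.
Outlet (n = n₀ + ν ξ):
  C₄H₁₀: 160 − 1(131.7) = 28.32
  O₂: 2210 − 6.5(131.7) = 1354
  N₂: 8314 (inert)
  CO₂: 0 + 4(131.7) = 526.7
  H₂O: 0 + 5(131.7) = 658.4
Dry total = 10220 mol/s; y_O₂ (dry) = 1354 / 10220 = 0.1325.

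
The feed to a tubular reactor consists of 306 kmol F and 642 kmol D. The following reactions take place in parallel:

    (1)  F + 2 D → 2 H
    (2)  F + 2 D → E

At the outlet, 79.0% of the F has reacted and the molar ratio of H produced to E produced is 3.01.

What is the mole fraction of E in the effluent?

0.158

Conversion of F: F consumed = 0.79 × 306 = 241.7 kmol = 1ξ₁ + 1ξ₂.
Selectivity: 2ξ₁ / (1ξ₂) = 3.01 → ξ₁ = 1.505 ξ₂.
Substitute: (1·1.505 + 1) ξ₂ = 241.7 → ξ₂ = 96.5 kmol, ξ₁ = 145.2 kmol.
Outlet amounts (n = n₀ + Σ ν·ξ):
  F: 306 − 1(145.2) − 1(96.5) = 64.26
  D: 642 − 2(145.2) − 2(96.5) = 158.5
  H: 0 + 2(145.2) = 290.5
  E: 0 + 1(96.5) = 96.5
Total out = 609.8 kmol; y_E = 96.5 / 609.8 = 0.1583.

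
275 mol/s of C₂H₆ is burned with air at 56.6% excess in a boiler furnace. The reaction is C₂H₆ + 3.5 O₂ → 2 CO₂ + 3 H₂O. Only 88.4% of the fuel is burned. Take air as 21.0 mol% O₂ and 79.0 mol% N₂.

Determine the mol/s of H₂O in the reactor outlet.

Stoichiometric O₂ = 3.5 × 275 = 962.5 mol/s; O₂ fed = 962.5 × 1.566 = 1507 mol/s.
N₂ fed = 1507 × 79/21 = 5670 mol/s.
Fuel reacted = 0.884 × 275 → ξ = 243.1 mol/s.
Outlet (n = n₀ + ν ξ):
  C₂H₆: 275 − 1(243.1) = 31.9
  O₂: 1507 − 3.5(243.1) = 656.4
  N₂: 5670 (inert)
  CO₂: 0 + 2(243.1) = 486.2
  H₂O: 0 + 3(243.1) = 729.3

729 mol/s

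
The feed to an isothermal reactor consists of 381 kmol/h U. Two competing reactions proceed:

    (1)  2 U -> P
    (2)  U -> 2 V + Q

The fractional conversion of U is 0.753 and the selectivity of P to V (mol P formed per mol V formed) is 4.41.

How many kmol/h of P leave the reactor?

136 kmol/h

Conversion of U: U consumed = 0.753 × 381 = 286.9 kmol/h = 2ξ₁ + 1ξ₂.
Selectivity: 1ξ₁ / (2ξ₂) = 4.41 → ξ₁ = 8.82 ξ₂.
Substitute: (2·8.82 + 1) ξ₂ = 286.9 → ξ₂ = 15.39 kmol/h, ξ₁ = 135.8 kmol/h.
Outlet amounts (n = n₀ + Σ ν·ξ):
  U: 381 − 2(135.8) − 1(15.39) = 94.11
  P: 0 + 1(135.8) = 135.8
  V: 0 + 2(15.39) = 30.78
  Q: 0 + 1(15.39) = 15.39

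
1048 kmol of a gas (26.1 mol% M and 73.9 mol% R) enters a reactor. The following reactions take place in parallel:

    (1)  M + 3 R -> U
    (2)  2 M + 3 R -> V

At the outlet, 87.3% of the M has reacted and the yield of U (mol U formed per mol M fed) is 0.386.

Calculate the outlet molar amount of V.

Yield of U: 1ξ₁ / 273.5 = 0.386 → ξ₁ = 105.6 kmol.
Conversion of M: 1ξ₁ + 2ξ₂ = 0.873 × 273.5 = 238.8 → ξ₂ = 66.6 kmol.
Outlet amounts (n = n₀ + Σ ν·ξ):
  M: 273.5 − 1(105.6) − 2(66.6) = 34.74
  R: 774.5 − 3(105.6) − 3(66.6) = 257.9
  U: 0 + 1(105.6) = 105.6
  V: 0 + 1(66.6) = 66.6

66.6 kmol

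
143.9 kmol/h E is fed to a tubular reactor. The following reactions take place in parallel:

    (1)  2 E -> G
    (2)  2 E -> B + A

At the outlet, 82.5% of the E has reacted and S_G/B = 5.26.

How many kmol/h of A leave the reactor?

9.48 kmol/h

Conversion of E: E consumed = 0.825 × 143.9 = 118.7 kmol/h = 2ξ₁ + 2ξ₂.
Selectivity: 1ξ₁ / (1ξ₂) = 5.26 → ξ₁ = 5.26 ξ₂.
Substitute: (2·5.26 + 2) ξ₂ = 118.7 → ξ₂ = 9.482 kmol/h, ξ₁ = 49.88 kmol/h.
Outlet amounts (n = n₀ + Σ ν·ξ):
  E: 143.9 − 2(49.88) − 2(9.482) = 25.18
  G: 0 + 1(49.88) = 49.88
  B: 0 + 1(9.482) = 9.482
  A: 0 + 1(9.482) = 9.482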